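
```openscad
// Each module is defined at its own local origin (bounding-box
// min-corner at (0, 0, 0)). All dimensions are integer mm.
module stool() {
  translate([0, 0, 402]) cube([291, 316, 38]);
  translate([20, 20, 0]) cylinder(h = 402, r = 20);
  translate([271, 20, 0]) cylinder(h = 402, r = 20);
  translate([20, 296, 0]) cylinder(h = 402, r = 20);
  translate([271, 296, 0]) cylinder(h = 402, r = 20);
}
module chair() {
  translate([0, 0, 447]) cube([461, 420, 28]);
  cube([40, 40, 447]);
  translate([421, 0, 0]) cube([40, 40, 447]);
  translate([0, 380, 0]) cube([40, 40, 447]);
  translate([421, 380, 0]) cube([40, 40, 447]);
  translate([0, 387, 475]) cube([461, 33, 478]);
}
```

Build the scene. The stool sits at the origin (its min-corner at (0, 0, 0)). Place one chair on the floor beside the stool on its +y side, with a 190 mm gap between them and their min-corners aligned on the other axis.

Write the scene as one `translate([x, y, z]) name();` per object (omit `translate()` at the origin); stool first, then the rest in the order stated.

stool();
translate([0, 506, 0]) chair();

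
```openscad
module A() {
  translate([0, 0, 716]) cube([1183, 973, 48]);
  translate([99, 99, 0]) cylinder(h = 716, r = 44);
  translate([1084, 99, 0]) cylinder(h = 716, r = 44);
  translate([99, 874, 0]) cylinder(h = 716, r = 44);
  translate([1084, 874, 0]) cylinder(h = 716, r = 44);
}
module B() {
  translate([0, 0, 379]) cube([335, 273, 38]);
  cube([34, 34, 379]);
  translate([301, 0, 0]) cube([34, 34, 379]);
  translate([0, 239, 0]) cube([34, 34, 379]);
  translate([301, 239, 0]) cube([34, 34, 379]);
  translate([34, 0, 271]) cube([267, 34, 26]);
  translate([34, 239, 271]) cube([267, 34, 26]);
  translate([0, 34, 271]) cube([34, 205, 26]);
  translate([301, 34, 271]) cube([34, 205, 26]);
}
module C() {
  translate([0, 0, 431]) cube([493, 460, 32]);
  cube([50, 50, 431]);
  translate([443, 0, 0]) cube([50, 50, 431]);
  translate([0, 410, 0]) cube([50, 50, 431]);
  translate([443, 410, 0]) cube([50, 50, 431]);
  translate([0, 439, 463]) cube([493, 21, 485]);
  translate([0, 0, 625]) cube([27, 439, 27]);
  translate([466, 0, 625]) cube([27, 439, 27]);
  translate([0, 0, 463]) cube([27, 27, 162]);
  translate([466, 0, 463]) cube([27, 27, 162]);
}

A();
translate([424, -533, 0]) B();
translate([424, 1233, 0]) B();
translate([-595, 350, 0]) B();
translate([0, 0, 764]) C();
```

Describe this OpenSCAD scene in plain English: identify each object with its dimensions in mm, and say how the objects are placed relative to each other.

A is a table with a 1183×973 mm rectangular top, 48 mm thick, top surface at z = 764 mm, supported by four round legs of 88 mm diameter, each leg's bounding box inset 55 mm from the nearest pair of top edges, running from the floor.

B is a four-legged stool. The seat is a 335×273×38 mm slab whose top surface is at z = 417 mm; four square legs, each 34×34 mm in cross-section, run from the floor (z = 0) to the underside of the seat, each flush with a corner of the seat. Four stretchers, 34 mm wide and 26 mm tall, connect adjacent legs with their undersides at z = 271 mm, each running between the inner faces of the legs it joins and aligned with the legs' outer faces on the other axis.

C is a chair. The seat is a 493×460×32 mm slab with its top at z = 463 mm, on four 50×50 mm corner legs (flush with the seat edges, standing on z = 0). A flat backrest 21 mm thick, 485 mm tall, spans the full seat width and rises from the seat top along its +y edge, rear face flush with the rear of the seat. Two armrests of 27×27 mm section run along each side from the seat's front edge to the front of the backrest, top faces 189 mm above the seat top and outer faces flush with the seat's x-edges; a 27×27 mm post under the front of each armrest stands on the seat at the front corner.

Three stools sit around the table at the −y, +y, −x sides. The chair is on top of the table.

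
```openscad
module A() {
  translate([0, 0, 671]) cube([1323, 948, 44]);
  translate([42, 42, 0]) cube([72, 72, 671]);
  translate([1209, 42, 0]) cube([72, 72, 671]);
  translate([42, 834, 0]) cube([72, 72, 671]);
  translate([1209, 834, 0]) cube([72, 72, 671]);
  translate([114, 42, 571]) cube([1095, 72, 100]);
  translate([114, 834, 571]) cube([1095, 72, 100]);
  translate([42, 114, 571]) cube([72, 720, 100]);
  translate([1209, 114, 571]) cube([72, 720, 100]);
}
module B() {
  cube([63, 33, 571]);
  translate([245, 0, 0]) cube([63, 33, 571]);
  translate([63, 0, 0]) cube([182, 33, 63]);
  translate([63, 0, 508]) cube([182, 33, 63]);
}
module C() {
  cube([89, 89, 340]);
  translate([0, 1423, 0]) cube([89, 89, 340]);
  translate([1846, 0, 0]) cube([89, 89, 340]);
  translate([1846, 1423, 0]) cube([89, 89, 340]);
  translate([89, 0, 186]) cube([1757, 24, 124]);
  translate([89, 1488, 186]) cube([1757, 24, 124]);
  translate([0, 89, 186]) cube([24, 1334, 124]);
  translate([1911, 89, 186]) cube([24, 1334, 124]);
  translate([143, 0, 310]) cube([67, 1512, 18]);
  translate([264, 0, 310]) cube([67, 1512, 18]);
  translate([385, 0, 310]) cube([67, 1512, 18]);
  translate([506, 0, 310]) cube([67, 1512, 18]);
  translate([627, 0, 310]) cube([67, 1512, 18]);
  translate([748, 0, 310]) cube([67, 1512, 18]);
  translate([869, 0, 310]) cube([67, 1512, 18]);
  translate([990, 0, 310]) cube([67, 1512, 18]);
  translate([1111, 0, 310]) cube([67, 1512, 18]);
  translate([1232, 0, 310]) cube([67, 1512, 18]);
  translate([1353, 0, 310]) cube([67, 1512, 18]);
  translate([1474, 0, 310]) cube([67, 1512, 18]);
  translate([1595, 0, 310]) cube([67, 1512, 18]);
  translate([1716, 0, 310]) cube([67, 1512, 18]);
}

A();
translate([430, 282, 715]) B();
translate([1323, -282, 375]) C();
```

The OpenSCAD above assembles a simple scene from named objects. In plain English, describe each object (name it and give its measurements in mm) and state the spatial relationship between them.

A is a table with a 1323×948 mm rectangular top, 44 mm thick, top surface at z = 715 mm, supported by four 72×72 mm square legs, each inset 42 mm from the nearest pair of top edges, running from the floor. Four apron rails, 72 mm thick and 100 mm tall, run between adjacent legs with their top edges flush with the underside of the top and their outer faces flush with the legs' outer faces.

B is a rectangular picture frame lying in the x–z plane (depth along y). The opening is 182 mm wide (x) by 445 mm tall (z), surrounded by a border 63 mm wide on all four sides. The frame is 33 mm deep and is made of two full-height vertical stiles with two horizontal rails fitted between them.

C is a bed frame 1935 mm long (x) by 1512 mm wide (y). Four 89×89 mm corner posts, 340 mm tall, at the corners of the footprint. Four rails of 24 mm thickness and 124 mm height run between adjacent posts with their undersides at z = 186 mm, their outer faces flush with the outside of the frame (the two x-running rails run between the posts' inner faces; the two y-running rails run between the posts' inner faces). 14 slats, each 67 mm wide (x) and 18 mm thick, lie across the top of the two x-running rails, running the full 1512 mm width of the frame in y; the slats are evenly spaced along x between the inner faces of the end posts with equal gaps (rounded down to the nearest mm) at the −x end and between each pair — any rounding remainder accumulates at the +x end.

The picture frame is on top of the table. The bed frame is beside the table with their tops flush at z = 715.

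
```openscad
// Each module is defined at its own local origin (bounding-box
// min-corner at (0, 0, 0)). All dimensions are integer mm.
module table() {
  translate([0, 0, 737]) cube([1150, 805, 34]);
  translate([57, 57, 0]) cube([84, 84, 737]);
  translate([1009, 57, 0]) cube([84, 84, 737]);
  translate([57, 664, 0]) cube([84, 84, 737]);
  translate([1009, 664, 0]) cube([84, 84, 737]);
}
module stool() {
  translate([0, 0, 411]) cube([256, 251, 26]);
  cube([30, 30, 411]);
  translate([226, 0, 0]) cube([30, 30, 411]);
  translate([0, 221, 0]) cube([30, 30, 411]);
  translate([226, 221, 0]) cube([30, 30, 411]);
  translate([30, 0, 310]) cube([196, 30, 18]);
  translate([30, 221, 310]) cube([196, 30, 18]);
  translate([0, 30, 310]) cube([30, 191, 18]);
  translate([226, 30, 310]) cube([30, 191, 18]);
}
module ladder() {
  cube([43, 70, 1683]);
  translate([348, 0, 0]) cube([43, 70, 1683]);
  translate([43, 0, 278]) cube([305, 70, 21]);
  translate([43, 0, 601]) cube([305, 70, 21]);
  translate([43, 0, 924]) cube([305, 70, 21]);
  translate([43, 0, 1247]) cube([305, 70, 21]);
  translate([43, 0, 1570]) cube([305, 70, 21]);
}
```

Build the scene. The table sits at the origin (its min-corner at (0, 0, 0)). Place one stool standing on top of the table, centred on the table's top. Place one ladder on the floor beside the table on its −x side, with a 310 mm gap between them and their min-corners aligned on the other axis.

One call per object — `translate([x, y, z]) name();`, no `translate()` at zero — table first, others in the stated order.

table();
translate([447, 277, 771]) stool();
translate([-701, 0, 0]) ladder();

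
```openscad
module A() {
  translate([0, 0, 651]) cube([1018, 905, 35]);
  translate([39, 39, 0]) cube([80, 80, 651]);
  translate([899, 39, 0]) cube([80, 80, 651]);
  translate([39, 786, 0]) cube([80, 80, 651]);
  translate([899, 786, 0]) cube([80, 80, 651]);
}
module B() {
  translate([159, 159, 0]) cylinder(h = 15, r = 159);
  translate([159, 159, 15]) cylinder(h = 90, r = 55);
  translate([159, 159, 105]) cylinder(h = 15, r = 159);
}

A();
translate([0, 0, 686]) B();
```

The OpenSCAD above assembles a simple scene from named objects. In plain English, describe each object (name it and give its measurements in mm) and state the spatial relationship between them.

A is a rectangular dining table. The top is 1018×905×35 mm with its upper surface at z = 686 mm. It stands on four 80×80 mm square legs, each inset 39 mm from the nearest pair of top edges, running from the floor to the underside of the top.

B is a spool: two coaxial disc flanges of radius 159 mm and thickness 15 mm, joined by a core cylinder of radius 55 mm and height 90 mm. The lower flange rests on z = 0 and the three cylinders share a vertical axis.

The spool is on top of the table.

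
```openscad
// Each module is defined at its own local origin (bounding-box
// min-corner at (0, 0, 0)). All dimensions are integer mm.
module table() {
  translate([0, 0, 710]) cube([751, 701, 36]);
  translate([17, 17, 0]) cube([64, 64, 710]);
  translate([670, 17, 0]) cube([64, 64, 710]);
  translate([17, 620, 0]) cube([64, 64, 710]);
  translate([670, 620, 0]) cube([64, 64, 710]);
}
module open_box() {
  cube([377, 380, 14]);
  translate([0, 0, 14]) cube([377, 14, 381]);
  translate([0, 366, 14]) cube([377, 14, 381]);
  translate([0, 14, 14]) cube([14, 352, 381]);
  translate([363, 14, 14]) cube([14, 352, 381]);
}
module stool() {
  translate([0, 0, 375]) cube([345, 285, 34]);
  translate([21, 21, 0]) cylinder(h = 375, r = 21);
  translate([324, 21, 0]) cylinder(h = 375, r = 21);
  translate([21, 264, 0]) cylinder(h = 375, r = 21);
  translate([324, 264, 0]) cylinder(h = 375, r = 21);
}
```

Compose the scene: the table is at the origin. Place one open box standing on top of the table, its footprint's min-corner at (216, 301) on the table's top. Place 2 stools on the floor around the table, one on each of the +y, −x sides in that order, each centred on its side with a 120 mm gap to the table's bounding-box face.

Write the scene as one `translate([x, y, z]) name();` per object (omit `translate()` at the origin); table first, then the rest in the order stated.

table();
translate([216, 301, 746]) open_box();
translate([203, 821, 0]) stool();
translate([-465, 208, 0]) stool();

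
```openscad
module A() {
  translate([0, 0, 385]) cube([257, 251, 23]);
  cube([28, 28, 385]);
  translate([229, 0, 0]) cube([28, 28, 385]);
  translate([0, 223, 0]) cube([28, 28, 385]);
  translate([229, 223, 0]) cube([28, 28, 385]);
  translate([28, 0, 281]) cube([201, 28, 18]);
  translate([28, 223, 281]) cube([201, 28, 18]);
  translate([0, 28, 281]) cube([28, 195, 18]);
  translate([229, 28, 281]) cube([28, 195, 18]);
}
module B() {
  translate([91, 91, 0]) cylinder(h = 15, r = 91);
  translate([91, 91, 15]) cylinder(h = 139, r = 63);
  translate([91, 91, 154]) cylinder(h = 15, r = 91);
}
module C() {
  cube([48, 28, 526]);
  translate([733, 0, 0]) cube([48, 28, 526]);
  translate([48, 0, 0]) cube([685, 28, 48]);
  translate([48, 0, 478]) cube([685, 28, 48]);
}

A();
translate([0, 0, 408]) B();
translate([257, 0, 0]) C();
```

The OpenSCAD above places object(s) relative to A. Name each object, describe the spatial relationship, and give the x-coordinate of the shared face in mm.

The stool's +x face and the picture frame's −x face are both at x = 257 mm.

A is a stool. B is a spool. C is a picture frame. The spool is on top of the stool. The picture frame is against the stool's +x side, with their −y faces flush. The x-coordinate of the shared face is 257 mm.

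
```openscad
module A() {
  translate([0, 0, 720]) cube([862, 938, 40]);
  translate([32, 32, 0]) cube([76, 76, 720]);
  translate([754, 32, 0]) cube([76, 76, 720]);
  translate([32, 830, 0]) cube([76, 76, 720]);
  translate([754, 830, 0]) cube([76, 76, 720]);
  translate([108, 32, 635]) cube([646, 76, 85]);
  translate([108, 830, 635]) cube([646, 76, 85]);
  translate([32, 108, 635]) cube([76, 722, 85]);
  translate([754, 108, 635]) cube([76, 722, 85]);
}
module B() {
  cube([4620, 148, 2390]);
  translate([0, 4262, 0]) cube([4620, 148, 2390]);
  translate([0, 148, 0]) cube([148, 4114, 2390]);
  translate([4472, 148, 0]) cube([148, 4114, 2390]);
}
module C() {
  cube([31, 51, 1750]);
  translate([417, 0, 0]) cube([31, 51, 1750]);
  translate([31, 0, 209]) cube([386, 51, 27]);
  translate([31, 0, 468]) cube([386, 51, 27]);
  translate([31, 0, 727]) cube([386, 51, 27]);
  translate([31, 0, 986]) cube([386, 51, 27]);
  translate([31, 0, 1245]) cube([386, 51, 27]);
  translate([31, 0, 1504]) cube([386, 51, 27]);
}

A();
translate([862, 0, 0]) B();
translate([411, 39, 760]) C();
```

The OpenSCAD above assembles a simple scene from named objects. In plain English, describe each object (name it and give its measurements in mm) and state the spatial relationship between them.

A is a rectangular dining table. The top is 862×938×40 mm with its upper surface at z = 760 mm. It stands on four 76×76 mm square legs, each inset 32 mm from the nearest pair of top edges, running from the floor to the underside of the top. Four apron rails, 76 mm thick and 85 mm tall, run between adjacent legs with their top edges flush with the underside of the top and their outer faces flush with the legs' outer faces.

B is a box-shaped house frame (walls only): outside footprint 4620×4410 mm, wall height 2390 mm, wall thickness 148 mm. The two y-facing walls run the full x-width; the two x-facing walls fit between the inner faces of the y-facing walls.

C is a wooden ladder with two side rails of 31×51 mm section and 1750 mm height, set 448 mm apart overall. Between them run 6 rectangular rungs (51 mm deep, 27 mm thick), front faces flush with the rails' −y face. The bottom of the first rung is 209 mm above the floor and each subsequent rung is 259 mm higher than the one below.

The house frame is against the table's +x side, with their −y faces flush. The ladder is on top of the table.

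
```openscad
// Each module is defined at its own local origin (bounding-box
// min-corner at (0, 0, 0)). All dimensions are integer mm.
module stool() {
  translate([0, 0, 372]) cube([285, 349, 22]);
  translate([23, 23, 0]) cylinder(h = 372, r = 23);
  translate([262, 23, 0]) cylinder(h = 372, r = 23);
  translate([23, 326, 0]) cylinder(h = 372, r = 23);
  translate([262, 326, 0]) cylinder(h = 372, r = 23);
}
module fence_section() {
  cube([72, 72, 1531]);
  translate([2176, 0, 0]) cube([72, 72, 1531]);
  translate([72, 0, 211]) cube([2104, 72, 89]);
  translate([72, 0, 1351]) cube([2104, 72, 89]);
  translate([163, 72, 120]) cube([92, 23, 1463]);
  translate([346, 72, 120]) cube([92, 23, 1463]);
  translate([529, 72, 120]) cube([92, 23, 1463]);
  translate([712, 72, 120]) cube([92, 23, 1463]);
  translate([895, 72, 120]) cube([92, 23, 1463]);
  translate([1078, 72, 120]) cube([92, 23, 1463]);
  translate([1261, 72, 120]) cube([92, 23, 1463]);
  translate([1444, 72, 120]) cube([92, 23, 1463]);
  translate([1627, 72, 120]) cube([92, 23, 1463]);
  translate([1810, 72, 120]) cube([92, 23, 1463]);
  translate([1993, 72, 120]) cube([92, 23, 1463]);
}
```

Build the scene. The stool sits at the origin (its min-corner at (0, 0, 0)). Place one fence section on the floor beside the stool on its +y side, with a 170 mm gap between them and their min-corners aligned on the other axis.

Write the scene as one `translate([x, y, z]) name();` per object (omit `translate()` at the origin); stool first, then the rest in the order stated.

stool();
translate([0, 519, 0]) fence_section();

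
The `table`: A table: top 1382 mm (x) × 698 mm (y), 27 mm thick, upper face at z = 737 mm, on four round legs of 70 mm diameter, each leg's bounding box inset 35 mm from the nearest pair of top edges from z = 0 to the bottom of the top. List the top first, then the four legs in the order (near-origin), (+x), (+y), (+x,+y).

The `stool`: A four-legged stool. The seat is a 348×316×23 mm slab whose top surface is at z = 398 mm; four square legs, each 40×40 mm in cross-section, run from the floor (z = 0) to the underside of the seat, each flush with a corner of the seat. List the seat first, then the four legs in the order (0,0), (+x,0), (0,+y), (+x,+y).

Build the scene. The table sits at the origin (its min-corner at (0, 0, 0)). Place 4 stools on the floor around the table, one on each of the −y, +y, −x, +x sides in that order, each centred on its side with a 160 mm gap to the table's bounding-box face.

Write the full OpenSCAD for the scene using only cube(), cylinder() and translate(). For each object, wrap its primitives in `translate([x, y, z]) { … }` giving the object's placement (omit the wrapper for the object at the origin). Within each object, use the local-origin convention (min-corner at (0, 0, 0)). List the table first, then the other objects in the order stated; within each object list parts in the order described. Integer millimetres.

translate([0, 0, 710]) cube([1382, 698, 27]);
translate([70, 70, 0]) cylinder(h = 710, r = 35);
translate([1312, 70, 0]) cylinder(h = 710, r = 35);
translate([70, 628, 0]) cylinder(h = 710, r = 35);
translate([1312, 628, 0]) cylinder(h = 710, r = 35);
translate([517, -476, 0]) {
  translate([0, 0, 375]) cube([348, 316, 23]);
  cube([40, 40, 375]);
  translate([308, 0, 0]) cube([40, 40, 375]);
  translate([0, 276, 0]) cube([40, 40, 375]);
  translate([308, 276, 0]) cube([40, 40, 375]);
}
translate([517, 858, 0]) {
  translate([0, 0, 375]) cube([348, 316, 23]);
  cube([40, 40, 375]);
  translate([308, 0, 0]) cube([40, 40, 375]);
  translate([0, 276, 0]) cube([40, 40, 375]);
  translate([308, 276, 0]) cube([40, 40, 375]);
}
translate([-508, 191, 0]) {
  translate([0, 0, 375]) cube([348, 316, 23]);
  cube([40, 40, 375]);
  translate([308, 0, 0]) cube([40, 40, 375]);
  translate([0, 276, 0]) cube([40, 40, 375]);
  translate([308, 276, 0]) cube([40, 40, 375]);
}
translate([1542, 191, 0]) {
  translate([0, 0, 375]) cube([348, 316, 23]);
  cube([40, 40, 375]);
  translate([308, 0, 0]) cube([40, 40, 375]);
  translate([0, 276, 0]) cube([40, 40, 375]);
  translate([308, 276, 0]) cube([40, 40, 375]);
}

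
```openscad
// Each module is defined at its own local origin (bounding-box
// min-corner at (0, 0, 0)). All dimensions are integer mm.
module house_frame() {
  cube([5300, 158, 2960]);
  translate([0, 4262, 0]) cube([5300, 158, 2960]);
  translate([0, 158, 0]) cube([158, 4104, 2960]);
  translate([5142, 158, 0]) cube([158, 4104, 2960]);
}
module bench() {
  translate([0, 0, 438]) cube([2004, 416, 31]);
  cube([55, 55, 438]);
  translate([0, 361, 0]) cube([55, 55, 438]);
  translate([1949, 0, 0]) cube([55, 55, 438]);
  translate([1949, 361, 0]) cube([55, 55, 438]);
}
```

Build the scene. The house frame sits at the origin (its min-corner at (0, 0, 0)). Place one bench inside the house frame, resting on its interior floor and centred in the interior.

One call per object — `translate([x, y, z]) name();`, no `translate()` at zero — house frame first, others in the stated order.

house_frame();
translate([1648, 2002, 0]) bench();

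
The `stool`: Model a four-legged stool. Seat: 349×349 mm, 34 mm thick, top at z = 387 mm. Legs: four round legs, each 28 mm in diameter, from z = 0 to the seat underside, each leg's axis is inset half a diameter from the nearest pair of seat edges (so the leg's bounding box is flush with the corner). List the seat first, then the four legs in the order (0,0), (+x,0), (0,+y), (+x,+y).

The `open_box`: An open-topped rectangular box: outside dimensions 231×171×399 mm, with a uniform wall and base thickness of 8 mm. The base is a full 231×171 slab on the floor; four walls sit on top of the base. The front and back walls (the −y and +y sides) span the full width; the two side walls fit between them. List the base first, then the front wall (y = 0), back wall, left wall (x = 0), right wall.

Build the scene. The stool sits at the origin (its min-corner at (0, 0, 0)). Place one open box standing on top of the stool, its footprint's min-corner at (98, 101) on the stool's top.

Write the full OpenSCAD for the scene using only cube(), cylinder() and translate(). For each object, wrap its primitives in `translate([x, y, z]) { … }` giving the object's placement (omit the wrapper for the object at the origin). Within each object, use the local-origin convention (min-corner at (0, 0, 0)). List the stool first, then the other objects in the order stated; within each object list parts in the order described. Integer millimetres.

translate([0, 0, 353]) cube([349, 349, 34]);
translate([14, 14, 0]) cylinder(h = 353, r = 14);
translate([335, 14, 0]) cylinder(h = 353, r = 14);
translate([14, 335, 0]) cylinder(h = 353, r = 14);
translate([335, 335, 0]) cylinder(h = 353, r = 14);
translate([98, 101, 387]) {
  cube([231, 171, 8]);
  translate([0, 0, 8]) cube([231, 8, 391]);
  translate([0, 163, 8]) cube([231, 8, 391]);
  translate([0, 8, 8]) cube([8, 155, 391]);
  translate([223, 8, 8]) cube([8, 155, 391]);
}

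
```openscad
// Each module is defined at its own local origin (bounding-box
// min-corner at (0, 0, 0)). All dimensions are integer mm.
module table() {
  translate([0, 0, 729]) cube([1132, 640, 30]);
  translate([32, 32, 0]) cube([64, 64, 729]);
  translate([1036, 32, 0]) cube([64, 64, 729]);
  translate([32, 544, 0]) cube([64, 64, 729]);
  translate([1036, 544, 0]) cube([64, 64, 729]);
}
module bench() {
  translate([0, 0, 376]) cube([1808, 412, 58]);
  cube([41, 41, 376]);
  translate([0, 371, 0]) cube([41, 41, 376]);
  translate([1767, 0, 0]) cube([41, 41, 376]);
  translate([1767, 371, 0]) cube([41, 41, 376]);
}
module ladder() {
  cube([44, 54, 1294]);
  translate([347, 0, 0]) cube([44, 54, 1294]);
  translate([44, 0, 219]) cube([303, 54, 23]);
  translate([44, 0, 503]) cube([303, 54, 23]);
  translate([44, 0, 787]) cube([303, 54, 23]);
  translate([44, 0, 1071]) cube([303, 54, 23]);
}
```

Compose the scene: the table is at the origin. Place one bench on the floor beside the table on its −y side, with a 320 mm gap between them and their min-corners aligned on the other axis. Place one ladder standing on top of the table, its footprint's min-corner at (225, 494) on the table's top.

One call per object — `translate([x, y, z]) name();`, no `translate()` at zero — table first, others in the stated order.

table();
translate([0, -732, 0]) bench();
translate([225, 494, 759]) ladder();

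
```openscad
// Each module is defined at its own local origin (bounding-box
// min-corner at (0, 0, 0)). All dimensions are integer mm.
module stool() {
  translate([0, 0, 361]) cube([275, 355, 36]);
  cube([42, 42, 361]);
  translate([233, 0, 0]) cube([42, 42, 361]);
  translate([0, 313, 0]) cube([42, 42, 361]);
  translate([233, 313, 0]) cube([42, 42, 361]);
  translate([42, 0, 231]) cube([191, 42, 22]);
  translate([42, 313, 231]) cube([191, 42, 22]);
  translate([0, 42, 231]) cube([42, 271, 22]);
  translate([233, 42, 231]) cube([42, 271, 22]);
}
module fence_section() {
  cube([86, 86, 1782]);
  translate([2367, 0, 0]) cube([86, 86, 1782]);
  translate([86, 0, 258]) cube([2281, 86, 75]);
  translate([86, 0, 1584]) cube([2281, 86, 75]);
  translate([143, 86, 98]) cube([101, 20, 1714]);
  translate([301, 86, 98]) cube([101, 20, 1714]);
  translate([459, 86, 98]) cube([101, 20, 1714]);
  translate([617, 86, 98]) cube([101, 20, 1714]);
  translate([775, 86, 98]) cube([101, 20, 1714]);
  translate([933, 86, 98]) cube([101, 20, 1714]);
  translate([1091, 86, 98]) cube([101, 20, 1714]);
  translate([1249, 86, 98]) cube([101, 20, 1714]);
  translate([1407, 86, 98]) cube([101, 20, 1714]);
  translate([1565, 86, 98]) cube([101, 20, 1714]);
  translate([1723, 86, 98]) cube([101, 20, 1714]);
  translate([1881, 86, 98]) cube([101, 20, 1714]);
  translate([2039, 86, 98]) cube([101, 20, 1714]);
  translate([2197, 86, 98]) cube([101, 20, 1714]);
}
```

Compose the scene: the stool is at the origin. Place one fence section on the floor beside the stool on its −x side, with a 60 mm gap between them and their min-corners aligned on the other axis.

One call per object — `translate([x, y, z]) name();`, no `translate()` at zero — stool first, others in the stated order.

stool();
translate([-2513, 0, 0]) fence_section();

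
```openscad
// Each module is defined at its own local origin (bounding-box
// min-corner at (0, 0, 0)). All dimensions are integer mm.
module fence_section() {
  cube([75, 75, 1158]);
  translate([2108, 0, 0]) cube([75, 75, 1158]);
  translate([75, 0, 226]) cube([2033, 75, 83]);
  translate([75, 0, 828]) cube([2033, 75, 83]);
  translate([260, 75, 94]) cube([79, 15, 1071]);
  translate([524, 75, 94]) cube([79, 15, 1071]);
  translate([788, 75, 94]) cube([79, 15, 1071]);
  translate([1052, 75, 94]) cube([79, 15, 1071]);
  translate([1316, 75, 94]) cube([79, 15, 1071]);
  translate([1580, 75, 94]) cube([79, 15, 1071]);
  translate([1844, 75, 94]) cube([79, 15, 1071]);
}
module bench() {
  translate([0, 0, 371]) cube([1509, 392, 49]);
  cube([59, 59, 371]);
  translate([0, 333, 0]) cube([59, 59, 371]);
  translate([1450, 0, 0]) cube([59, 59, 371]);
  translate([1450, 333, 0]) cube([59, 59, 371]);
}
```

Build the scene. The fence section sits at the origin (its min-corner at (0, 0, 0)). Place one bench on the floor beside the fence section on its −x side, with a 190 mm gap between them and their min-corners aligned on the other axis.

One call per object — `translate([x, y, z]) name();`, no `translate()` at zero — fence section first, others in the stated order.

fence_section();
translate([-1699, 0, 0]) bench();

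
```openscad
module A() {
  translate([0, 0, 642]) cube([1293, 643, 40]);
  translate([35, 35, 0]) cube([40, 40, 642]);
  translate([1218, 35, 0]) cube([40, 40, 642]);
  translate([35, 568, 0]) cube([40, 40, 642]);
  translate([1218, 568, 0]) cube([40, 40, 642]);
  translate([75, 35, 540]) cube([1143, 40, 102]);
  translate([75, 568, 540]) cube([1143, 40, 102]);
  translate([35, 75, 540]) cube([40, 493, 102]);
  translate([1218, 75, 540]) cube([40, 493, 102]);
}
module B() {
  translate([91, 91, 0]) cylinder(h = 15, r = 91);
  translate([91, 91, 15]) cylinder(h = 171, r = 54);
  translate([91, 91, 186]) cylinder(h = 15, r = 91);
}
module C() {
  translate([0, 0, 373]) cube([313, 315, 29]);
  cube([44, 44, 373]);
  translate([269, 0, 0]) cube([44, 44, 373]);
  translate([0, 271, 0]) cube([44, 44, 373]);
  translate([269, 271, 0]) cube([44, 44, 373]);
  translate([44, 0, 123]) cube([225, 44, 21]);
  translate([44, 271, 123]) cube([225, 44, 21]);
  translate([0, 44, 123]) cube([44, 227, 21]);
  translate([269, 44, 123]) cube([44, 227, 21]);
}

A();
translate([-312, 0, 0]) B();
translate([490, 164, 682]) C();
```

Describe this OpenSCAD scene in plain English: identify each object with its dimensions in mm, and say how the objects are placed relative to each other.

A is a rectangular dining table. The top is 1293×643×40 mm with its upper surface at z = 682 mm. It stands on four 40×40 mm square legs, each inset 35 mm from the nearest pair of top edges, running from the floor to the underside of the top. Four apron rails, 40 mm thick and 102 mm tall, run between adjacent legs with their top edges flush with the underside of the top and their outer faces flush with the legs' outer faces.

B is a spool: two coaxial disc flanges of radius 91 mm and thickness 15 mm, joined by a core cylinder of radius 54 mm and height 171 mm. The lower flange rests on z = 0 and the three cylinders share a vertical axis.

C is a four-legged stool. The seat is 313×315 mm, 29 mm thick, top at z = 402 mm. It stands on four square legs, each 44×44 mm in cross-section, from z = 0 to the seat underside, each flush with a corner of the seat. Four stretchers, 44 mm wide and 21 mm tall, connect adjacent legs with their undersides at z = 123 mm, each running between the inner faces of the legs it joins and aligned with the legs' outer faces on the other axis.

The spool is on the floor beside the table on its −x side. The stool is on top of the table, centred.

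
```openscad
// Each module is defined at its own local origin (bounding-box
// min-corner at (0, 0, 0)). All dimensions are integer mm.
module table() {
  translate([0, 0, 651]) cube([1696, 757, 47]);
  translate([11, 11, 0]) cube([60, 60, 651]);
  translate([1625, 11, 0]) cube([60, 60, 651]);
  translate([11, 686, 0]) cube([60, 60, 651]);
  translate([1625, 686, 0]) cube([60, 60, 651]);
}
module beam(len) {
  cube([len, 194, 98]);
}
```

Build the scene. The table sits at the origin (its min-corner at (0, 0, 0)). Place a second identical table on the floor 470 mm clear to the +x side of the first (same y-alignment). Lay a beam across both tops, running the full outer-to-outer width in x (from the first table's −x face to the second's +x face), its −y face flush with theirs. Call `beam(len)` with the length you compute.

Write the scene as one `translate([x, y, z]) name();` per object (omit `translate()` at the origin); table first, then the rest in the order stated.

table();
translate([2166, 0, 0]) table();
translate([0, 0, 698]) beam(3862);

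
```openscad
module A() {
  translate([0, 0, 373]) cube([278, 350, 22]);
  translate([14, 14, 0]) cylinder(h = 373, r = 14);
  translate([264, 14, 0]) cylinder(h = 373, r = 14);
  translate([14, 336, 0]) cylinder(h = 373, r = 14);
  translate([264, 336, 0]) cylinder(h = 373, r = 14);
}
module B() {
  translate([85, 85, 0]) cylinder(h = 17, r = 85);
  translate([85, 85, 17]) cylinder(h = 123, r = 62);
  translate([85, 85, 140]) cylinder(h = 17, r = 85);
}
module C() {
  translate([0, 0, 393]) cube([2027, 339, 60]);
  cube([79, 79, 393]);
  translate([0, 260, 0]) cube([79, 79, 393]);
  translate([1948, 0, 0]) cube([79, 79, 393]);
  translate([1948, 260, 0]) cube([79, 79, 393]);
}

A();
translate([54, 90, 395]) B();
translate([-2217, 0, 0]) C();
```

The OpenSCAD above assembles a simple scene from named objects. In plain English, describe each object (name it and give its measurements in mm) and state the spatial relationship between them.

A is a four-legged stool. The seat is a 278×350×22 mm slab whose top surface is at z = 395 mm; four round legs, each 28 mm in diameter, run from the floor (z = 0) to the underside of the seat, each leg's axis is inset half a diameter from the nearest pair of seat edges (so the leg's bounding box is flush with the corner).

B is a spool: two coaxial disc flanges of radius 85 mm and thickness 17 mm, joined by a core cylinder of radius 62 mm and height 123 mm. The lower flange rests on z = 0 and the three cylinders share a vertical axis.

C is a bench: a 2027×339 mm seat slab, 60 mm thick, top at z = 453 mm, on four 79×79 mm square legs flush with the seat corners and standing on z = 0.

The spool is on top of the stool, centred. The bench is on the floor beside the stool on its −x side.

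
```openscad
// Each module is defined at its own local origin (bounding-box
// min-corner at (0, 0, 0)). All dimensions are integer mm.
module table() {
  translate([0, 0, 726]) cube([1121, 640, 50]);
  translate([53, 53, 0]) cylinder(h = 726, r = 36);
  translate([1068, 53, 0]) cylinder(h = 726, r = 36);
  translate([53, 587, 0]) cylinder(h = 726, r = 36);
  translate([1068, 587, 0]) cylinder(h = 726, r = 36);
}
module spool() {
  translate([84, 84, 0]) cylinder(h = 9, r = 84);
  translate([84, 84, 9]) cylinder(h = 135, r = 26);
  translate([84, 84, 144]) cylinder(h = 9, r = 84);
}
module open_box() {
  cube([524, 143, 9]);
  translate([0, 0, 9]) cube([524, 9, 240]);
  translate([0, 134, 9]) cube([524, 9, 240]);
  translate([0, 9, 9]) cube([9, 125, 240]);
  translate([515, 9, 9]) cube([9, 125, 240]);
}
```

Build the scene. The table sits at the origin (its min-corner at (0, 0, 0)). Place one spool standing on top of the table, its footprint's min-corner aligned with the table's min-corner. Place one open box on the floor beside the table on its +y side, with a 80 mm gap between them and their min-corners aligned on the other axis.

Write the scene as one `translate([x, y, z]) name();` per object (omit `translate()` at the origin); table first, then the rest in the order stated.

table();
translate([0, 0, 776]) spool();
translate([0, 720, 0]) open_box();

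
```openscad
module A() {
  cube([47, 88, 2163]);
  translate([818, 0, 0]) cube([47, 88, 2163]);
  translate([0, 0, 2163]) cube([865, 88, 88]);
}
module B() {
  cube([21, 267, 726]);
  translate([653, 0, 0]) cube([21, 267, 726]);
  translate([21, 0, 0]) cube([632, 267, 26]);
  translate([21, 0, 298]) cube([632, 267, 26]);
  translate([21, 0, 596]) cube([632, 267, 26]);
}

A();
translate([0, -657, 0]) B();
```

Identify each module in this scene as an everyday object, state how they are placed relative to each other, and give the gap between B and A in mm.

A is a door frame. B is a bookshelf. The bookshelf is on the floor beside the door frame on its −y side. The gap between the bookshelf and the door frame is 390 mm.

The bookshelf's nearest face is 390 mm from the door frame's −y face.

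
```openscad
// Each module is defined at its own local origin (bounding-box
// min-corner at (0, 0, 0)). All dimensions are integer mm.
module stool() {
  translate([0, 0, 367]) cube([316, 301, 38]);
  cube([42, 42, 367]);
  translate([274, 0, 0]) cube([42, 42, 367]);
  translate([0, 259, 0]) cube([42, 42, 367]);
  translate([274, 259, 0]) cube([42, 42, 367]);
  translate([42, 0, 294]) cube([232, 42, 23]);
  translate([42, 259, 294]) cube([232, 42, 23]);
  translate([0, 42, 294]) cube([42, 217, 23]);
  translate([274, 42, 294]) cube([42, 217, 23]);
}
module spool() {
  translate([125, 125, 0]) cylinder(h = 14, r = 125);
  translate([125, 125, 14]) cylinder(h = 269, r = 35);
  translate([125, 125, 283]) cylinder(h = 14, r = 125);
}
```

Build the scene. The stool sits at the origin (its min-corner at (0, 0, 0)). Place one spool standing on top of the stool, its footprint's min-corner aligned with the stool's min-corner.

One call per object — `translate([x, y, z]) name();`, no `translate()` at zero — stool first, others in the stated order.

stool();
translate([0, 0, 405]) spool();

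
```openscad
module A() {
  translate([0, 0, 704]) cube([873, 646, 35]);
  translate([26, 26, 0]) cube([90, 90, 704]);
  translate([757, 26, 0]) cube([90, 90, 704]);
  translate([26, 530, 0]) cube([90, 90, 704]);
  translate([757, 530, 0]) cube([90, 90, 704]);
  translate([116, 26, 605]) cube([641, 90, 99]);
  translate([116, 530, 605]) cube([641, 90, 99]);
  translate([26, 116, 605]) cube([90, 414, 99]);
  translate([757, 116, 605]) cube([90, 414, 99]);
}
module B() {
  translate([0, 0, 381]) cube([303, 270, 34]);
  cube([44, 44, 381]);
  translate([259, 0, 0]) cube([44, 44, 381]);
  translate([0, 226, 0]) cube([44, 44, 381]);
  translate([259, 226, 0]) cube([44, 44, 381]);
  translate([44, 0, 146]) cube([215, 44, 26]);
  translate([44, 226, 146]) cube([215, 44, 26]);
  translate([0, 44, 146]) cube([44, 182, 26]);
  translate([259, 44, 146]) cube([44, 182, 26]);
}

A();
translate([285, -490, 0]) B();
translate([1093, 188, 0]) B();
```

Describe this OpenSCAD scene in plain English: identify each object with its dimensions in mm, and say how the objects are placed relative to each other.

A is a table with a 873×646 mm rectangular top, 35 mm thick, top surface at z = 739 mm, supported by four 90×90 mm square legs, each inset 26 mm from the nearest pair of top edges, running from the floor. Four apron rails, 90 mm thick and 99 mm tall, run between adjacent legs with their top edges flush with the underside of the top and their outer faces flush with the legs' outer faces.

B is a simple wooden stool: a rectangular seat 303 mm (x) by 270 mm (y), 34 mm thick, top face at z = 415 mm, on four square legs, each 44×44 mm in cross-section. The legs rest on z = 0, each flush with a corner of the seat. Four stretchers, 44 mm wide and 26 mm tall, connect adjacent legs with their undersides at z = 146 mm, each running between the inner faces of the legs it joins and aligned with the legs' outer faces on the other axis.

Two stools sit around the table at the −y, +x sides.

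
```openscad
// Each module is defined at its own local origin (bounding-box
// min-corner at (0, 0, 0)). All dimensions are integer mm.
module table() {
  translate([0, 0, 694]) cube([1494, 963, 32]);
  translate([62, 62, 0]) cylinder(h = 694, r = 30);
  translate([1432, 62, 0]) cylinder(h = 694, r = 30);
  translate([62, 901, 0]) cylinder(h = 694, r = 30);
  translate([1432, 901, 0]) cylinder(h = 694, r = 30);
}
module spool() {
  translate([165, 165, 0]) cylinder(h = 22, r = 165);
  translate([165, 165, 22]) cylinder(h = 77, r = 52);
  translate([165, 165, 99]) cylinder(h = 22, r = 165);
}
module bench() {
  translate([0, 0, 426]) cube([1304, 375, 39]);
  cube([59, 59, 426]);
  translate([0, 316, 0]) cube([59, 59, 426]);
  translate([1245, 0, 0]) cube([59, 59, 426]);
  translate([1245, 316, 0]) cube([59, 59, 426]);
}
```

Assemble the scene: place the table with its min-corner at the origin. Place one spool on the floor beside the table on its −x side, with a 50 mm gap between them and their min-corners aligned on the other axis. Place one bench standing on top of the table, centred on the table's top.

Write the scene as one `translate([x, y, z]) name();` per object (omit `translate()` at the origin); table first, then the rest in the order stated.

table();
translate([-380, 0, 0]) spool();
translate([95, 294, 726]) bench();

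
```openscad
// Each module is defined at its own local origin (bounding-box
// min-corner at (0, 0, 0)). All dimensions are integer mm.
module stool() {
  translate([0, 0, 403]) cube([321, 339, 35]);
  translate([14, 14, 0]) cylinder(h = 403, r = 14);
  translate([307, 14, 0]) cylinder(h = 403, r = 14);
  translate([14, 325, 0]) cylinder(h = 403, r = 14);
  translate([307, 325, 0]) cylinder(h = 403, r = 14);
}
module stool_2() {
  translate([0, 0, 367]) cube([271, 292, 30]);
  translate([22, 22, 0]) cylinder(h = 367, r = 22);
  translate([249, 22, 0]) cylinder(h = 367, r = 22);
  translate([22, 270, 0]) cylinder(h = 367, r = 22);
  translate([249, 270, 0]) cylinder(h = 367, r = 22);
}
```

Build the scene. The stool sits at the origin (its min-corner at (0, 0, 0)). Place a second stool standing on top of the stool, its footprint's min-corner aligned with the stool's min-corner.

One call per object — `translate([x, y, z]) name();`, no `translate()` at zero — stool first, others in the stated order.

stool();
translate([0, 0, 438]) stool_2();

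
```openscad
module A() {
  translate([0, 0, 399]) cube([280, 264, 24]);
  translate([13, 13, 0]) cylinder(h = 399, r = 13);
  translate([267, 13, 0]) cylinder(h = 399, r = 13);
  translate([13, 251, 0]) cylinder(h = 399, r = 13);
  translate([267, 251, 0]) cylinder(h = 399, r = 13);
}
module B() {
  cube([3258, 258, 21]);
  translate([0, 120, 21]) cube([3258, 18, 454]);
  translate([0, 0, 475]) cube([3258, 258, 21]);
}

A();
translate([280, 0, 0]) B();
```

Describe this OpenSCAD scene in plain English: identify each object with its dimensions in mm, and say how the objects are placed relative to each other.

A is a four-legged stool. The seat is 280×264 mm, 24 mm thick, top at z = 423 mm. It stands on four round legs, each 26 mm in diameter, from z = 0 to the seat underside, each leg's axis is inset half a diameter from the nearest pair of seat edges (so the leg's bounding box is flush with the corner).

B is an I-beam lying along x, 3258 mm long. Overall section height 496 mm. Two flanges 258 mm wide (y) and 21 mm thick, one on the floor and one at the top; a web 18 mm thick runs between them, centred on the flange width.

The I-beam is against the stool's +x side, with their −y faces flush.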